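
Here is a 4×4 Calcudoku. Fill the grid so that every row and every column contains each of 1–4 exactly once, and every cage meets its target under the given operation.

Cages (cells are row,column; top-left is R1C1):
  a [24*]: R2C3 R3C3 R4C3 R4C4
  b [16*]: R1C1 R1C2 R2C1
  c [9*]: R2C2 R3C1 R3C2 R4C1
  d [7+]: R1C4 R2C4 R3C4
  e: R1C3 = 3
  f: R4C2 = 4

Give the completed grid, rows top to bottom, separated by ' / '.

Cage e is a single given cell; hence R1C3 = 3.
Cage f is a single given cell, so R4C2 = 4.
Cage b needs product 16, which forces R1C1 = 4.
Column 2 already has 4, so R1C2 = 2.
Row 1 now contains 2, so R1C4 = 1.
The 3 cells of cage b must have product 16, which forces R2C1 = 2.
Row 2 already has 2; hence R2C4 = 4.
Column 4 now contains 4, so R3C4 = 2.
Cage a needs product 24; hence R4C4 = 3.
Cage c has product 9, so R2C2 = 3.
Row 2 already has 4; hence R2C3 = 1.
Cage c needs product 9; hence R3C1 = 3.
Cage c needs product 9, leaving R3C2 = 1.
The 4 cells of cage a must have product 24; hence R3C3 = 4.
3 is placed in row 4, which forces R4C1 = 1.
The 4 cells of cage a must have product 24; hence R4C3 = 2.

4 2 3 1 / 2 3 1 4 / 3 1 4 2 / 1 4 2 3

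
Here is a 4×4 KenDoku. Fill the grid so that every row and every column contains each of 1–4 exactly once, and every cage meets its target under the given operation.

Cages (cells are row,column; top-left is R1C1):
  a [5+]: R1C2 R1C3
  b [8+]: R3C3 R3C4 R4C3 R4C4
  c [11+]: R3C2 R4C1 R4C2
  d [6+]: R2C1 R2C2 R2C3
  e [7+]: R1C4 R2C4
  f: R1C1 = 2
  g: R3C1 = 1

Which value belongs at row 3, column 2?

Cage f is given, which forces R1C1 = 2.
G is a freebie, so R3C1 = 1.
Cage c needs sum 11, leaving R3C2 = 4.
Cage c needs sum 11; hence R4C1 = 4.
Cage c has sum 11, which forces R4C2 = 3.
Column 2 now contains 3, which forces R1C2 = 1.
The two cells of cage a must have sum 5, so R1C3 = 4.
4 is placed in row 1, which forces R1C4 = 3.
Column 1 now contains 1, so R2C1 = 3.
Column 2 already has 1, leaving R2C2 = 2.
Row 2 already has 2; hence R2C3 = 1.
3 is placed in column 4, leaving R2C4 = 4.
3 is placed in column 4, leaving R3C4 = 2.
1 is placed in column 3; hence R4C3 = 2.
2 is placed in column 4, leaving R4C4 = 1.
Row 3 already has 2; hence R3C3 = 3.
The full grid is 2 1 4 3 / 3 2 1 4 / 1 4 3 2 / 4 3 2 1.

4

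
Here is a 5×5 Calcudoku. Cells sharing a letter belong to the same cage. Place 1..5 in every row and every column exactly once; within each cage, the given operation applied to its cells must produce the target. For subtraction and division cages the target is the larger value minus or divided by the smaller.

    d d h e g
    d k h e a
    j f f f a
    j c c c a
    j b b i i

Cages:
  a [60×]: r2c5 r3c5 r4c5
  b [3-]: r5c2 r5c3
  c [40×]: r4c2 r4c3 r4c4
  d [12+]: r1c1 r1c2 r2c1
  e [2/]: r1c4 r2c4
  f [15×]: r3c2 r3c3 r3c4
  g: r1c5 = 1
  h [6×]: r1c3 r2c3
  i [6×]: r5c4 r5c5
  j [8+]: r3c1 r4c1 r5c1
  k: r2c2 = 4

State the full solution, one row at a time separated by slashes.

G is a freebie, which forces r1c5 = 1.
Cage k is given, leaving r2c2 = 4.
The only place for 5 in row 1 is r1c2.
5 is placed in column 2, leaving r4c2 = 2.
Column 2 now contains 2; hence r5c2 = 1.
Column 2 already has 1; hence r3c2 = 3.
The two cells of cage b must have difference 3, so r5c3 = 4.
4 is placed in column 3, so r4c3 = 5.
Cage c needs product 40, so r4c4 = 4.
Row 4 now contains 4, which forces r4c5 = 3.
Column 5 now contains 3, so r5c5 = 2.
4 is placed in column 4, so r1c4 = 2.
Cage e's pair has quotient 2; hence r2c4 = 1.
Column 5 now contains 3, so r2c5 = 5.
Column 3 already has 5, so r3c3 = 1.
The 3 cells of cage f must have product 15; hence r3c4 = 5.
The 3 cells of cage a must have product 60, which forces r3c5 = 4.
Row 4 now contains 4; hence r4c1 = 1.
Row 5 now contains 2, which forces r5c4 = 3.
Row 1 already has 2; hence r1c1 = 4.
Row 1 already has 2; hence r1c3 = 3.
5 is placed in row 2, which forces r2c1 = 3.
The two cells of cage h must have product 6; hence r2c3 = 2.
Row 3 now contains 4, so r3c1 = 2.
Row 5 already has 3, which forces r5c1 = 5.

4 5 3 2 1 / 3 4 2 1 5 / 2 3 1 5 4 / 1 2 5 4 3 / 5 1 4 3 2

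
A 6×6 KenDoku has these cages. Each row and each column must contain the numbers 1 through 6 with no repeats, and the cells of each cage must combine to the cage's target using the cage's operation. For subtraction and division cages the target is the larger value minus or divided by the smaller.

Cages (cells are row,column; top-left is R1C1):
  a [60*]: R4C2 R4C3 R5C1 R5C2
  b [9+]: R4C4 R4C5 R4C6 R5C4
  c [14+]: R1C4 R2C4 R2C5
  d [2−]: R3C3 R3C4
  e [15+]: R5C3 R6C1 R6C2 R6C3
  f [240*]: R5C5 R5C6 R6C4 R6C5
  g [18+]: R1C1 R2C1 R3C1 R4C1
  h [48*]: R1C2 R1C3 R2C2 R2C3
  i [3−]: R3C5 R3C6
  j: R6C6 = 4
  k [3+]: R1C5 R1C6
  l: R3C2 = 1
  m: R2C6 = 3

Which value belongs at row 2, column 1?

Cage m is given, so R2C6 = 3.
L is a freebie, which forces R3C2 = 1.
Cage j is a single given cell, which forces R6C6 = 4.
Cage f needs product 240, which forces R5C5 = 4.
The only place for 1 in row 2 is R2C3.
In row 6, 1 can only go at R6C1, so R6C1 = 1.
Row 4 needs a 6, and only R4C1 is open for it.
The only place for 4 in row 4 is R4C4.
The only place for 5 in row 1 is R1C1.
Column 1 now contains 5, leaving R2C1 = 4.
Cage g needs sum 18; hence R3C1 = 3.
Column 1 already has 3, which forces R5C1 = 2.
Row 5 already has 2, leaving R5C4 = 1.
Cage d's pair has difference 2; hence R3C3 = 4.
Cage b has sum 9, so R4C5 = 3.
Cage b has sum 9, so R4C6 = 1.
Cage h has product 48, leaving R1C2 = 4.
Cage k's pair has sum 3; hence R1C5 = 1.
1 is placed in column 6, which forces R1C6 = 2.
Column 6 already has 2, so R3C6 = 5.
The 4 cells of cage a must have product 60; hence R5C2 = 3.
Column 6 already has 5; hence R5C6 = 6.
Row 1 already has 2, so R1C3 = 6.
Row 1 now contains 6, so R1C4 = 3.
Cage h has product 48, leaving R2C2 = 2.
Row 3 already has 5, which forces R3C5 = 2.
Column 2 already has 2, leaving R4C2 = 5.
Row 4 already has 5, which forces R4C3 = 2.
Row 5 now contains 6, so R5C3 = 5.
Cage e needs sum 15, which forces R6C2 = 6.
Cage e has sum 15, leaving R6C3 = 3.
2 is placed in column 5, so R6C5 = 5.
The 3 cells of cage c must have sum 14; hence R2C4 = 5.
Column 5 already has 5, leaving R2C5 = 6.
Row 3 now contains 2; hence R3C4 = 6.
Row 6 already has 5, leaving R6C4 = 2.
Completed grid: 5 4 6 3 1 2 / 4 2 1 5 6 3 / 3 1 4 6 2 5 / 6 5 2 4 3 1 / 2 3 5 1 4 6 / 1 6 3 2 5 4.

4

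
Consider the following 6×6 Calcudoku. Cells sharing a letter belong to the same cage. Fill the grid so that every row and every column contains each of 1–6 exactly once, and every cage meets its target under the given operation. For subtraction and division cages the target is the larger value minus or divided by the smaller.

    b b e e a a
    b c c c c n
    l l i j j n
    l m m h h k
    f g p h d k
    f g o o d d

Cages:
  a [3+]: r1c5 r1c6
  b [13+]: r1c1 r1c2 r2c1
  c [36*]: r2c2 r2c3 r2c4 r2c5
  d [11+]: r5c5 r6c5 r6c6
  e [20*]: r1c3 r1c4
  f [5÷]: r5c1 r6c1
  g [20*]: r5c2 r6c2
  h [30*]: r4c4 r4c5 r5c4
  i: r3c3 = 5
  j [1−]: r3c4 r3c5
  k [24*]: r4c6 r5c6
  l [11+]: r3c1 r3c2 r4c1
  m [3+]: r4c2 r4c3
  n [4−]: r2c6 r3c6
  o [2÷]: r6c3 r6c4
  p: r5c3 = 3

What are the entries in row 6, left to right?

1 5 2 4 6 3

I is a freebie; hence r3c3 = 5.
Cage p is given, leaving r5c3 = 3.
Column 3 already has 5, which forces r1c3 = 4.
Cage e's pair has product 20, so r1c4 = 5.
Cage h needs product 30; hence r4c5 = 5.
The only place for 4 in row 2 is r2c1.
In row 2, 5 can only go at r2c6, so r2c6 = 5.
Cage n's pair has difference 4, so r3c6 = 1.
The two cells of cage a must have sum 3, which forces r1c5 = 1.
Column 6 already has 1, leaving r1c6 = 2.
Row 4 needs a 4, and only r4c6 is open for it.
Column 6 now contains 4; hence r5c6 = 6.
Column 6 now contains 6, leaving r6c6 = 3.
Row 5 now contains 6; hence r5c5 = 2.
Cage d needs sum 11; hence r6c5 = 6.
Column 5 now contains 6, which forces r2c5 = 3.
Column 5 already has 3; hence r3c5 = 4.
Cage h needs product 30, leaving r4c4 = 6.
2 is placed in row 5, so r5c4 = 1.
1 is placed in column 4; hence r2c4 = 2.
Cage j needs two cells with difference 1, which forces r3c4 = 3.
1 is placed in row 5, so r5c1 = 5.
Row 5 now contains 5, leaving r5c2 = 4.
The two cells of cage f must have quotient 5, leaving r6c1 = 1.
Column 2 now contains 4, leaving r6c2 = 5.
Row 6 already has 1; hence r6c3 = 2.
Column 4 already has 2, so r6c4 = 4.
Cage l needs sum 11; hence r4c1 = 3.
Cage m needs two cells with sum 3; hence r4c2 = 2.
Column 3 already has 2, which forces r4c3 = 1.
3 is placed in column 1, so r1c1 = 6.
Cage b needs sum 13, so r1c2 = 3.
The 4 cells of cage c must have product 36, so r2c2 = 1.
Column 3 now contains 1; hence r2c3 = 6.
Cage l needs sum 11, which forces r3c1 = 2.
2 is placed in column 2; hence r3c2 = 6.
Filled in: 6 3 4 5 1 2 / 4 1 6 2 3 5 / 2 6 5 3 4 1 / 3 2 1 6 5 4 / 5 4 3 1 2 6 / 1 5 2 4 6 3.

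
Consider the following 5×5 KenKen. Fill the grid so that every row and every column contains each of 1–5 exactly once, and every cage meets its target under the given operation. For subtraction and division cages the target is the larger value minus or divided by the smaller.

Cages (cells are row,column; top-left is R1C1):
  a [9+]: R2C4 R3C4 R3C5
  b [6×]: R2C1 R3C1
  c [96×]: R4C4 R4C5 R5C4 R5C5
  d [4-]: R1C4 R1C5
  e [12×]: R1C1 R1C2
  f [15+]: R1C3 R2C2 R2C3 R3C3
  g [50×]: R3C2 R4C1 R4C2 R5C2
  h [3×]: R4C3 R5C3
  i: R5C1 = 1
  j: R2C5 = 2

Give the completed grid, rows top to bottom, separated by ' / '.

J is a freebie, which forces R2C5 = 2.
Cage g needs product 50, so R4C1 = 5.
Cage i is a single given cell, which forces R5C1 = 1.
Row 5 already has 1; hence R5C3 = 3.
3 is placed in row 5; hence R5C5 = 4.
Row 2 already has 2, leaving R2C1 = 3.
Cage b's pair has product 6, leaving R3C1 = 2.
3 is placed in column 3, which forces R4C3 = 1.
The 4 cells of cage c must have product 96, which forces R4C4 = 4.
Column 5 already has 4, so R4C5 = 3.
4 is placed in row 5; hence R5C4 = 2.
Column 1 already has 3, so R1C1 = 4.
The two cells of cage e must have product 12; hence R1C2 = 3.
Cage f needs sum 15, which forces R1C3 = 2.
Cage f needs sum 15, leaving R2C2 = 4.
Cage f has sum 15, so R2C3 = 5.
Row 2 already has 5; hence R2C4 = 1.
Cage g needs product 50, so R3C2 = 1.
Cage f has sum 15, which forces R3C3 = 4.
Cage a needs sum 9, leaving R3C4 = 3.
Row 3 already has 1; hence R3C5 = 5.
Row 4 now contains 1; hence R4C2 = 2.
Row 5 already has 2, which forces R5C2 = 5.
Column 4 now contains 1; hence R1C4 = 5.
Column 5 now contains 5, so R1C5 = 1.

4 3 2 5 1 / 3 4 5 1 2 / 2 1 4 3 5 / 5 2 1 4 3 / 1 5 3 2 4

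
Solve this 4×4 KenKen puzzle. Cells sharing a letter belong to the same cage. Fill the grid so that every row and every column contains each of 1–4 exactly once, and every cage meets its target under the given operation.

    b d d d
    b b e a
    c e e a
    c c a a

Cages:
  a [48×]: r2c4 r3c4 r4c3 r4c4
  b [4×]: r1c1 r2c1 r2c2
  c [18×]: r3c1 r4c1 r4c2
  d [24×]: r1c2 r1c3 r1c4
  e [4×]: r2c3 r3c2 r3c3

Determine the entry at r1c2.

4

Cage c has product 18, so r3c1 = 3.
The 3 cells of cage c must have product 18, so r4c1 = 2.
Cage c needs product 18, leaving r4c2 = 3.
Row 4 now contains 2, which forces r4c3 = 4.
Row 4 already has 4, so r4c4 = 1.
2 is placed in column 1, leaving r1c1 = 1.
The 3 cells of cage b must have product 4; hence r2c1 = 4.
The 3 cells of cage b must have product 4, which forces r2c2 = 1.
Cage e has product 4; hence r2c3 = 2.
The 4 cells of cage a must have product 48, which forces r2c4 = 3.
The 3 cells of cage e must have product 4, leaving r3c2 = 2.
4 is placed in column 3, so r3c3 = 1.
Cage a needs product 48, so r3c4 = 4.
Column 2 already has 2; hence r1c2 = 4.
2 is placed in column 3, leaving r1c3 = 3.
Column 4 now contains 4, which forces r1c4 = 2.
Filled in: 1 4 3 2 / 4 1 2 3 / 3 2 1 4 / 2 3 4 1.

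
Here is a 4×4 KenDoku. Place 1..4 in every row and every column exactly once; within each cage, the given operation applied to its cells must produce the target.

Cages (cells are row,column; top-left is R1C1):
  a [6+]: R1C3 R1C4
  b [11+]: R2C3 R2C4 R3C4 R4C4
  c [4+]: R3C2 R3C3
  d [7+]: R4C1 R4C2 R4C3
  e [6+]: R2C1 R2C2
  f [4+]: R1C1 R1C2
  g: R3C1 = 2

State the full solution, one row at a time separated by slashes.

3 1 4 2 / 4 2 3 1 / 2 3 1 4 / 1 4 2 3

G is a freebie, so R3C1 = 2.
Column 1 now contains 2, leaving R2C1 = 4.
Cage e's pair has sum 6; hence R2C2 = 2.
Row 2 already has 2, leaving R2C3 = 3.
Row 2 now contains 3, which forces R2C4 = 1.
3 is placed in column 3; hence R3C3 = 1.
Column 1 now contains 4, so R4C1 = 1.
Row 4 now contains 1, leaving R4C2 = 4.
4 is placed in row 4, leaving R4C3 = 2.
Row 4 now contains 2, so R4C4 = 3.
Column 1 already has 1, so R1C1 = 3.
Cage f needs two cells with sum 4, leaving R1C2 = 1.
Column 3 now contains 2; hence R1C3 = 4.
Cage a needs two cells with sum 6, so R1C4 = 2.
1 is placed in row 3; hence R3C2 = 3.
3 is placed in column 4, which forces R3C4 = 4.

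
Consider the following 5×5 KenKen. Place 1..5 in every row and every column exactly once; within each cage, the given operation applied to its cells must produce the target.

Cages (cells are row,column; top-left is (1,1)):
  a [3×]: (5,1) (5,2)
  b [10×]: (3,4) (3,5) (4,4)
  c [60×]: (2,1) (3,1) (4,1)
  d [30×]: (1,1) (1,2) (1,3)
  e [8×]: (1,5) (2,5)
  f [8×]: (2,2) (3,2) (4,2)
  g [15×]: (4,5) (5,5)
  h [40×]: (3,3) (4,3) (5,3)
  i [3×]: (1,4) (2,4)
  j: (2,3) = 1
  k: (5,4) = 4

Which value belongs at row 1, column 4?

1

Cage j is a single given cell, which forces (2,3) = 1.
1 is placed in row 2; hence (2,4) = 3.
Cage k is a single given cell, so (5,4) = 4.
Column 4 now contains 3; hence (1,4) = 1.
The 3 cells of cage b must have product 10, so (3,5) = 1.
Cage f has product 8, so (4,2) = 1.
Column 2 now contains 1, leaving (5,2) = 3.
Row 5 now contains 3; hence (5,5) = 5.
5 is placed in column 5, which forces (4,5) = 3.
Row 5 now contains 3, which forces (5,1) = 1.
Row 5 already has 5, leaving (5,3) = 2.
The 3 cells of cage c must have product 60, which forces (3,1) = 3.
The 3 cells of cage d must have product 30, leaving (1,3) = 3.
In row 1, 4 can only go at (1,5), so (1,5) = 4.
Column 5 now contains 4, leaving (2,5) = 2.
Row 2 now contains 2, which forces (2,2) = 4.
The 3 cells of cage f must have product 8, so (3,2) = 2.
Row 3 now contains 2, so (3,4) = 5.
5 is placed in column 4, leaving (4,4) = 2.
Cage d needs product 30, leaving (1,1) = 2.
2 is placed in column 2, which forces (1,2) = 5.
Row 2 now contains 4, which forces (2,1) = 5.
Row 3 now contains 5, which forces (3,3) = 4.
Cage c has product 60; hence (4,1) = 4.
Cage h has product 40, so (4,3) = 5.
Completed grid: 2 5 3 1 4 / 5 4 1 3 2 / 3 2 4 5 1 / 4 1 5 2 3 / 1 3 2 4 5.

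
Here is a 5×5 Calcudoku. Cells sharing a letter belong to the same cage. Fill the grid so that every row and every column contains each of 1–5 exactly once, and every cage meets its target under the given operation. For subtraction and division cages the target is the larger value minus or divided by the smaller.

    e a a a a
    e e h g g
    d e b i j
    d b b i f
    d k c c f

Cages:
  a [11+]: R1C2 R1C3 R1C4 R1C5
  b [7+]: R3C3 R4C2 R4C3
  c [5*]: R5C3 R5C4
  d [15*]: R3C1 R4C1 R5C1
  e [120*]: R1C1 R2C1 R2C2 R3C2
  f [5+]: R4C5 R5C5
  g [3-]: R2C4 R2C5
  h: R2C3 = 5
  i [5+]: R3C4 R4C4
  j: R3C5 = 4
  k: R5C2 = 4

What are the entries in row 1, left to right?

4 2 3 1 5

Cage h is a single given cell, which forces R2C3 = 5.
Cage j is a single given cell, so R3C5 = 4.
Cage k is a single given cell, so R5C2 = 4.
Column 3 now contains 5, which forces R5C3 = 1.
1 is placed in row 5, which forces R5C4 = 5.
Cage g's pair has difference 3, which forces R2C4 = 4.
Cage g needs two cells with difference 3; hence R2C5 = 1.
Cage b needs sum 7, leaving R3C3 = 2.
Row 5 now contains 5, leaving R5C1 = 3.
Row 5 already has 3, which forces R5C5 = 2.
Cage e needs product 120, so R1C1 = 4.
Column 3 now contains 2, leaving R1C3 = 3.
Cage a has sum 11; hence R1C5 = 5.
Column 1 already has 3; hence R2C1 = 2.
Cage e has product 120; hence R2C2 = 3.
The 4 cells of cage e must have product 120, leaving R3C2 = 5.
Cage i's pair has sum 5; hence R3C4 = 3.
Column 3 now contains 3, leaving R4C3 = 4.
Cage i needs two cells with sum 5, which forces R4C4 = 2.
Column 5 now contains 2, which forces R4C5 = 3.
Cage a has sum 11, so R1C2 = 2.
Column 4 already has 2; hence R1C4 = 1.
Row 3 now contains 5, so R3C1 = 1.
Cage d has product 15, which forces R4C1 = 5.
Row 4 now contains 2; hence R4C2 = 1.
The full grid is 4 2 3 1 5 / 2 3 5 4 1 / 1 5 2 3 4 / 5 1 4 2 3 / 3 4 1 5 2.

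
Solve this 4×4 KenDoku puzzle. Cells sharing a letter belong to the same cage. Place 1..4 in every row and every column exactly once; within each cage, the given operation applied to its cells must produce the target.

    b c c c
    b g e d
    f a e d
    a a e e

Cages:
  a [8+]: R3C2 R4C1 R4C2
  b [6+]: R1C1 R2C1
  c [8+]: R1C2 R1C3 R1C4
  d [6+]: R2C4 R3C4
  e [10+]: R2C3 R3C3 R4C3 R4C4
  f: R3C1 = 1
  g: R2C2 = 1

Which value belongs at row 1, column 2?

Cage g is a single given cell; hence R2C2 = 1.
F is a freebie; hence R3C1 = 1.
The only place for 2 in row 1 is R1C1.
2 is placed in column 1, so R2C1 = 4.
Row 2 now contains 4; hence R2C4 = 2.
Cage a needs sum 8, so R3C2 = 3.
Column 4 now contains 2, leaving R3C4 = 4.
2 is placed in column 1, leaving R4C1 = 3.
The 3 cells of cage a must have sum 8, which forces R4C2 = 2.
3 is placed in row 4, so R4C4 = 1.
Column 2 now contains 3, so R1C2 = 4.
Cage c needs sum 8, which forces R1C3 = 1.
Column 4 now contains 1; hence R1C4 = 3.
Row 2 already has 2; hence R2C3 = 3.
Row 3 already has 4, leaving R3C3 = 2.
Row 4 now contains 1, which forces R4C3 = 4.
Completed grid: 2 4 1 3 / 4 1 3 2 / 1 3 2 4 / 3 2 4 1.

4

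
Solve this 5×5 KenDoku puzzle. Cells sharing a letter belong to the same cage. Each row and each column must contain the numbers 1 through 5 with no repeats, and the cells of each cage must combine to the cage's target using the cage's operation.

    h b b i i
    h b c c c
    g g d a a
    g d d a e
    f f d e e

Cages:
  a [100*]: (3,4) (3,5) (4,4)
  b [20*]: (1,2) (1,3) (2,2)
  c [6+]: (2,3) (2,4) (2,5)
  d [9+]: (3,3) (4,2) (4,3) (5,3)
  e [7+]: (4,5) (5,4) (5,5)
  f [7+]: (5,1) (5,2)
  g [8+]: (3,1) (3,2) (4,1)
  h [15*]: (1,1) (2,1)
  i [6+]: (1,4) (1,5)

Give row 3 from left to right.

1 3 2 4 5

Cage a has product 100, leaving (3,4) = 4.
Cage a has product 100, leaving (3,5) = 5.
Cage a needs product 100, so (4,4) = 5.
Cage i's pair has sum 6, which forces (1,4) = 2.
Cage i's pair has sum 6, so (1,5) = 4.
Cage b needs product 20, leaving (2,2) = 4.
Cage e has sum 7, leaving (4,5) = 3.
Cage e needs sum 7, which forces (5,4) = 3.
Cage e needs sum 7, so (5,5) = 1.
The 3 cells of cage c must have sum 6, leaving (2,3) = 3.
3 is placed in column 4; hence (2,4) = 1.
1 is placed in column 5, which forces (2,5) = 2.
Row 4 now contains 3, so (4,1) = 4.
The two cells of cage h must have product 15, which forces (1,1) = 3.
Row 2 already has 3, which forces (2,1) = 5.
Column 1 already has 3, leaving (3,1) = 1.
1 is placed in row 3, leaving (3,2) = 3.
1 is placed in row 3, so (3,3) = 2.
Column 3 now contains 2, so (4,3) = 1.
5 is placed in column 1, so (5,1) = 2.
Row 5 already has 2, leaving (5,2) = 5.
Row 5 now contains 5, which forces (5,3) = 4.
Column 2 already has 5, leaving (1,2) = 1.
1 is placed in column 3, which forces (1,3) = 5.
1 is placed in row 4, so (4,2) = 2.
Filled in: 3 1 5 2 4 / 5 4 3 1 2 / 1 3 2 4 5 / 4 2 1 5 3 / 2 5 4 3 1.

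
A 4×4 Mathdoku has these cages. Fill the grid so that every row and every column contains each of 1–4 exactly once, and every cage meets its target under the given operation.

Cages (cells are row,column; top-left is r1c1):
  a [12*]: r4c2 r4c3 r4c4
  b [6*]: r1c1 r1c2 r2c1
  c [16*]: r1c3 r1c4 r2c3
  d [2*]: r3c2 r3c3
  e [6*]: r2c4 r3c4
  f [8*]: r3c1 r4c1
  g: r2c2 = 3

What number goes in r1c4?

Cage g is given, which forces r2c2 = 3.
Row 2 now contains 3, which forces r2c4 = 2.
2 is placed in column 4; hence r3c4 = 3.
The 3 cells of cage b must have product 6, so r1c1 = 3.
The 3 cells of cage b must have product 6; hence r1c2 = 2.
Cage c needs product 16; hence r1c3 = 1.
2 is placed in column 4; hence r1c4 = 4.
Row 2 now contains 2, leaving r2c1 = 1.
Row 2 now contains 2, which forces r2c3 = 4.
Column 2 already has 2; hence r3c2 = 1.
1 is placed in column 3, which forces r3c3 = 2.
Column 2 now contains 1, leaving r4c2 = 4.
Cage a has product 12, so r4c3 = 3.
Column 4 already has 4, so r4c4 = 1.
Row 3 already has 2, so r3c1 = 4.
Row 4 already has 4, which forces r4c1 = 2.
The full grid is 3 2 1 4 / 1 3 4 2 / 4 1 2 3 / 2 4 3 1.

4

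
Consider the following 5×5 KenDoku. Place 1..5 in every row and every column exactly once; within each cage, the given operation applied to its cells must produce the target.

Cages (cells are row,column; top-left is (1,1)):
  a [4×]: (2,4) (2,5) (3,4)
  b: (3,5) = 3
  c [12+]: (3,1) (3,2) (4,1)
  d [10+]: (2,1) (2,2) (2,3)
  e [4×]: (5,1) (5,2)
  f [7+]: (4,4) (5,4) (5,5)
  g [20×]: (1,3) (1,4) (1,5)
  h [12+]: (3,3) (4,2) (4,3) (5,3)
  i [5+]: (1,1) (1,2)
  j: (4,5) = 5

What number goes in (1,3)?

B is a freebie, so (3,5) = 3.
J is a freebie, which forces (4,5) = 5.
Cage c needs sum 12, so (4,1) = 3.
The only place for 2 in row 1 is (1,1).
The two cells of cage i must have sum 5; hence (1,2) = 3.
In row 2, 3 can only go at (2,3), so (2,3) = 3.
The 3 cells of cage d must have sum 10, which forces (2,1) = 5.
The 3 cells of cage d must have sum 10, so (2,2) = 2.
2 is placed in row 2, leaving (2,5) = 1.
5 is placed in column 1, leaving (3,1) = 4.
Row 3 now contains 4, leaving (3,2) = 5.
Column 1 already has 4, which forces (5,1) = 1.
Row 5 now contains 1, leaving (5,2) = 4.
4 is placed in row 5, leaving (5,5) = 2.
Column 5 now contains 1, leaving (1,5) = 4.
Row 2 already has 1, leaving (2,4) = 4.
Cage h has sum 12, leaving (3,3) = 2.
The 3 cells of cage a must have product 4, which forces (3,4) = 1.
Column 2 already has 4, leaving (4,2) = 1.
Cage h needs sum 12, so (4,3) = 4.
The 3 cells of cage f must have sum 7, leaving (4,4) = 2.
Row 5 now contains 2, so (5,3) = 5.
Cage f needs sum 7, which forces (5,4) = 3.
Column 3 now contains 5; hence (1,3) = 1.
Column 4 already has 1, which forces (1,4) = 5.
Completed grid: 2 3 1 5 4 / 5 2 3 4 1 / 4 5 2 1 3 / 3 1 4 2 5 / 1 4 5 3 2.

1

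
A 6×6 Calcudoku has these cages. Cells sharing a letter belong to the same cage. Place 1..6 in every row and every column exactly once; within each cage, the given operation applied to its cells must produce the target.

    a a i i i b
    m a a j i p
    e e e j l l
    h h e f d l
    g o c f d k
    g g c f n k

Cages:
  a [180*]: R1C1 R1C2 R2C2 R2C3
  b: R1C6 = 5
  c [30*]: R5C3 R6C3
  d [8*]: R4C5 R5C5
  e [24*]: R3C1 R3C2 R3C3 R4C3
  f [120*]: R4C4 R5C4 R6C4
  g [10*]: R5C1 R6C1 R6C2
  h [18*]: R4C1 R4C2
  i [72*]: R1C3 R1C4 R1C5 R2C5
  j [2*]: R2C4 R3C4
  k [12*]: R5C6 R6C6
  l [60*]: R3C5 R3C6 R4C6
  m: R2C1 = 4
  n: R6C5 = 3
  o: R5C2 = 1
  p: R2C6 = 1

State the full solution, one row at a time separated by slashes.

B is a freebie; hence R1C6 = 5.
Cage m is given, which forces R2C1 = 4.
Cage p is a single given cell; hence R2C6 = 1.
O is a freebie, leaving R5C2 = 1.
N is a freebie, so R6C5 = 3.
Row 2 already has 1; hence R2C4 = 2.
Row 2 now contains 2; hence R2C5 = 6.
The two cells of cage j must have product 2, so R3C4 = 1.
The 3 cells of cage l must have product 60, leaving R3C5 = 5.
Cage g needs product 10, which forces R6C1 = 1.
Cage e has product 24, leaving R4C3 = 1.
Cage i needs product 72; hence R1C5 = 1.
Row 3 needs a 6, and only R3C6 is open for it.
Cage l needs product 60, leaving R4C6 = 2.
Cage k needs two cells with product 12, so R5C6 = 3.
Cage k needs two cells with product 12; hence R6C6 = 4.
Row 4 now contains 2, which forces R4C5 = 4.
Cage d needs two cells with product 8, which forces R5C5 = 2.
Row 5 now contains 2, which forces R5C1 = 5.
Row 5 already has 5, leaving R5C3 = 6.
The 3 cells of cage f must have product 120, leaving R5C4 = 4.
Cage g needs product 10, so R6C2 = 2.
Column 3 already has 6, leaving R6C3 = 5.
5 is placed in row 6, so R6C4 = 6.
The 4 cells of cage i must have product 72, so R1C3 = 4.
6 is placed in column 4, which forces R1C4 = 3.
Cage a has product 180; hence R2C2 = 5.
Column 3 now contains 5, leaving R2C3 = 3.
3 is placed in column 3, leaving R3C3 = 2.
6 is placed in column 4; hence R4C4 = 5.
Row 1 now contains 3, so R1C1 = 2.
4 is placed in row 1, leaving R1C2 = 6.
Row 3 now contains 2, leaving R3C1 = 3.
The 4 cells of cage e must have product 24, leaving R3C2 = 4.
Column 1 already has 3, so R4C1 = 6.
Column 2 now contains 6, so R4C2 = 3.

2 6 4 3 1 5 / 4 5 3 2 6 1 / 3 4 2 1 5 6 / 6 3 1 5 4 2 / 5 1 6 4 2 3 / 1 2 5 6 3 4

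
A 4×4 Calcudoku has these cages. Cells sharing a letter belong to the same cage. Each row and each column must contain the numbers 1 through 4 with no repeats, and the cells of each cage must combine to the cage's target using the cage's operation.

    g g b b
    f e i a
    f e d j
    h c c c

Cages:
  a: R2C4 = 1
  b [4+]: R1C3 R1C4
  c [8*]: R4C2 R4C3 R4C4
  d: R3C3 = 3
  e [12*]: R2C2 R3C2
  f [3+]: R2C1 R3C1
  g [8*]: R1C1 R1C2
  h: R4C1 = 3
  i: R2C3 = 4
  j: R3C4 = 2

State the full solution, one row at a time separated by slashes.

I is a freebie, leaving R2C3 = 4.
A is a freebie, leaving R2C4 = 1.
D is a freebie; hence R3C3 = 3.
Cage j is a single given cell, which forces R3C4 = 2.
Cage h is given, so R4C1 = 3.
2 is placed in column 4, so R4C4 = 4.
Column 3 now contains 3, which forces R1C3 = 1.
Column 4 now contains 1, which forces R1C4 = 3.
1 is placed in row 2; hence R2C1 = 2.
Row 2 already has 4, leaving R2C2 = 3.
2 is placed in row 3, which forces R3C1 = 1.
3 is placed in row 3, so R3C2 = 4.
1 is placed in column 3, which forces R4C3 = 2.
2 is placed in column 1, leaving R1C1 = 4.
Column 2 now contains 4, leaving R1C2 = 2.
2 is placed in row 4, which forces R4C2 = 1.

4 2 1 3 / 2 3 4 1 / 1 4 3 2 / 3 1 2 4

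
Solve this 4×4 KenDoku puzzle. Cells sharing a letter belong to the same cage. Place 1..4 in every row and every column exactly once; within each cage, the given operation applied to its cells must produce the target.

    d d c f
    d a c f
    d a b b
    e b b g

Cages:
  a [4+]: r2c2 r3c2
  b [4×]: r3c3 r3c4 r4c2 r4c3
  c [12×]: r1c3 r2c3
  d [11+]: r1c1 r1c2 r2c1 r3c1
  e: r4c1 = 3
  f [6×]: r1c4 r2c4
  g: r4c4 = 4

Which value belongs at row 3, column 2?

3

Cage e is given; hence r4c1 = 3.
Cage g is a single given cell; hence r4c4 = 4.
Cage d has sum 11, leaving r1c2 = 4.
4 is placed in row 1, leaving r1c3 = 3.
Row 1 already has 3, so r1c4 = 2.
Column 3 now contains 3, so r2c3 = 4.
Column 4 already has 2, so r2c4 = 3.
Column 4 already has 2, which forces r3c4 = 1.
Row 1 now contains 2; hence r1c1 = 1.
The 4 cells of cage d must have sum 11; hence r2c1 = 2.
Row 2 already has 3; hence r2c2 = 1.
The 4 cells of cage d must have sum 11, so r3c1 = 4.
Row 3 already has 1; hence r3c2 = 3.
Row 3 already has 1, so r3c3 = 2.
Cage b has product 4, leaving r4c2 = 2.
Cage b has product 4, leaving r4c3 = 1.
The full grid is 1 4 3 2 / 2 1 4 3 / 4 3 2 1 / 3 2 1 4.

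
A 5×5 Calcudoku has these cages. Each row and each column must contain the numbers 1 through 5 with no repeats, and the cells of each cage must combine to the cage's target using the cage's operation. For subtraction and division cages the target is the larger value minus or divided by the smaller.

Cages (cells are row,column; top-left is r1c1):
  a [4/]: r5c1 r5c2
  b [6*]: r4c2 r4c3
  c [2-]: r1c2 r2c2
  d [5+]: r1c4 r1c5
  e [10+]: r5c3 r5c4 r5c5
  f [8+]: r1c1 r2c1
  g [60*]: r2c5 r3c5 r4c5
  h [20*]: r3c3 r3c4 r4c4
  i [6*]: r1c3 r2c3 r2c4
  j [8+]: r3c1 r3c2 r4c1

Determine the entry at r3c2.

Column 1 needs a 2, and only r3c1 is open for it.
The only place for 3 in row 3 is r3c5.
In column 1, 4 can only go at r5c1, so r5c1 = 4.
4 is placed in row 5, so r5c2 = 1.
Column 2 already has 1, leaving r3c2 = 5.
The 3 cells of cage j must have sum 8; hence r4c1 = 1.
Cage h needs product 20, leaving r4c4 = 5.
Row 4 already has 5, so r4c5 = 4.
Column 5 now contains 4; hence r2c5 = 5.
5 is placed in column 5, which forces r5c5 = 2.
The two cells of cage f must have sum 8, so r1c1 = 5.
The two cells of cage d must have sum 5; hence r1c4 = 4.
Column 5 now contains 2; hence r1c5 = 1.
Row 2 already has 5; hence r2c1 = 3.
Column 4 now contains 4, which forces r3c4 = 1.
Cage e needs sum 10, leaving r5c3 = 5.
2 is placed in row 5, leaving r5c4 = 3.
Row 1 now contains 4, which forces r1c2 = 2.
Cage i has product 6, so r1c3 = 3.
Cage c needs two cells with difference 2, leaving r2c2 = 4.
Cage i has product 6, so r2c3 = 1.
1 is placed in column 4, which forces r2c4 = 2.
1 is placed in row 3, leaving r3c3 = 4.
Column 2 now contains 2, so r4c2 = 3.
Column 3 now contains 3, which forces r4c3 = 2.
Completed grid: 5 2 3 4 1 / 3 4 1 2 5 / 2 5 4 1 3 / 1 3 2 5 4 / 4 1 5 3 2.

5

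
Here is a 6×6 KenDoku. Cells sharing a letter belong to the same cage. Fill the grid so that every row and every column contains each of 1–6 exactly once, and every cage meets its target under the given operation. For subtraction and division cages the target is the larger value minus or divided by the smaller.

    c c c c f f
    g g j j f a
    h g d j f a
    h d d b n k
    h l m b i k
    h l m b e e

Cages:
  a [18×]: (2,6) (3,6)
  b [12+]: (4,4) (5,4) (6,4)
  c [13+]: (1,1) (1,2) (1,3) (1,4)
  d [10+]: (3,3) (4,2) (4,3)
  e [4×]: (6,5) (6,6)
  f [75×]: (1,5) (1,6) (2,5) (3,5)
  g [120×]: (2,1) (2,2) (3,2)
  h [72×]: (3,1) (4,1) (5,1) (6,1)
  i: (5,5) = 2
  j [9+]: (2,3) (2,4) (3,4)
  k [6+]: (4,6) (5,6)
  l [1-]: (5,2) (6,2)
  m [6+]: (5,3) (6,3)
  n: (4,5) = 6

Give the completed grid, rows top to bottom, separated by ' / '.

Cage f has product 75, so (1,6) = 5.
N is a freebie, so (4,5) = 6.
Cage i is given, leaving (5,5) = 2.
The two cells of cage k must have sum 6, which forces (4,6) = 2.
Cage k needs two cells with sum 6, which forces (5,6) = 4.
4 is placed in column 6, leaving (6,6) = 1.
Cage m needs two cells with sum 6, so (5,3) = 1.
Cage m needs two cells with sum 6, so (6,3) = 5.
Row 6 already has 1; hence (6,5) = 4.
The only place for 3 in row 1 is (1,5).
The only place for 5 in row 4 is (4,2).
Cage g needs product 120, which forces (2,1) = 5.
5 is placed in row 2, so (2,5) = 1.
The 3 cells of cage d must have sum 10, which forces (3,3) = 2.
Column 5 already has 1, leaving (3,5) = 5.
Cage d has sum 10, leaving (4,3) = 3.
Column 2 already has 5, which forces (5,2) = 3.
Cage l's pair has difference 1; hence (6,2) = 2.
The 3 cells of cage j must have sum 9, which forces (2,4) = 2.
3 is placed in row 5; hence (5,1) = 6.
Cage b has sum 12, so (5,4) = 5.
Cage h has product 72, so (6,1) = 3.
Row 6 already has 3, which forces (6,4) = 6.
The 4 cells of cage c must have sum 13, so (1,1) = 2.
The 3 cells of cage b must have sum 12, leaving (4,4) = 1.
Cage c needs sum 13, so (1,2) = 1.
Cage c has sum 13; hence (1,3) = 6.
1 is placed in column 4, so (1,4) = 4.
The 3 cells of cage j must have sum 9, leaving (2,3) = 4.
The 4 cells of cage h must have product 72, leaving (3,1) = 1.
1 is placed in column 4, which forces (3,4) = 3.
Row 3 now contains 3, which forces (3,6) = 6.
Row 4 now contains 1, so (4,1) = 4.
Row 2 already has 4, leaving (2,2) = 6.
Column 6 now contains 6, so (2,6) = 3.
Row 3 already has 6, leaving (3,2) = 4.

2 1 6 4 3 5 / 5 6 4 2 1 3 / 1 4 2 3 5 6 / 4 5 3 1 6 2 / 6 3 1 5 2 4 / 3 2 5 6 4 1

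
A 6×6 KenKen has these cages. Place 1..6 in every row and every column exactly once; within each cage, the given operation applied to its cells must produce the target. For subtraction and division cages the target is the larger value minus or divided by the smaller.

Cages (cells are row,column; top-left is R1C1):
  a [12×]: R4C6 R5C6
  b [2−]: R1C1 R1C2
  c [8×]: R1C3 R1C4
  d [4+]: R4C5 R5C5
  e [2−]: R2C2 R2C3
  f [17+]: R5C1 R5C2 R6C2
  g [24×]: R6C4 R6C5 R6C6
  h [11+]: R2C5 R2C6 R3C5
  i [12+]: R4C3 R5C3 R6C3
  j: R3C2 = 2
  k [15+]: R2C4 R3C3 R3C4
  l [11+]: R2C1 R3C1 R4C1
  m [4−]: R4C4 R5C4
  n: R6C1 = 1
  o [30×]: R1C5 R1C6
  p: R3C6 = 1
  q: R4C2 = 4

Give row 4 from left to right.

Cage j is given; hence R3C2 = 2.
P is a freebie, so R3C6 = 1.
Cage q is a single given cell, so R4C2 = 4.
Cage f needs sum 17, leaving R5C1 = 6.
The 3 cells of cage f must have sum 17, so R5C2 = 5.
Cage n is given, which forces R6C1 = 1.
The 3 cells of cage f must have sum 17, which forces R6C2 = 6.
In row 1, 1 can only go at R1C2, so R1C2 = 1.
Cage b's pair has difference 2, which forces R1C1 = 3.
Column 2 already has 1, leaving R2C2 = 3.
In row 4, 1 can only go at R4C5, so R4C5 = 1.
Column 5 already has 1, which forces R5C5 = 3.
In row 2, 1 can only go at R2C3, so R2C3 = 1.
Row 2 needs a 6, and only R2C4 is open for it.
Column 4 now contains 6, so R4C4 = 5.
The two cells of cage m must have difference 4, so R5C4 = 1.
Row 4 already has 5, which forces R4C1 = 2.
Row 3 needs a 3, and only R3C4 is open for it.
Cage k needs sum 15, leaving R3C3 = 6.
Column 3 now contains 6, which forces R4C3 = 3.
Row 4 already has 3; hence R4C6 = 6.
The 3 cells of cage g must have product 24, which forces R6C6 = 3.
Cage o's pair has product 30, leaving R1C5 = 6.
6 is placed in column 6, so R1C6 = 5.
Cage i needs sum 12, leaving R5C3 = 4.
The two cells of cage a must have product 12, leaving R5C6 = 2.
Cage i needs sum 12, leaving R6C3 = 5.
4 is placed in column 3; hence R1C3 = 2.
Cage c's pair has product 8, which forces R1C4 = 4.
Cage h has sum 11, so R2C5 = 2.
Column 6 now contains 2, leaving R2C6 = 4.
Cage h needs sum 11, leaving R3C5 = 5.
Column 4 now contains 4, which forces R6C4 = 2.
Column 5 now contains 2, so R6C5 = 4.
Row 2 now contains 4, so R2C1 = 5.
Row 3 now contains 5; hence R3C1 = 4.
Filled in: 3 1 2 4 6 5 / 5 3 1 6 2 4 / 4 2 6 3 5 1 / 2 4 3 5 1 6 / 6 5 4 1 3 2 / 1 6 5 2 4 3.

2 4 3 5 1 6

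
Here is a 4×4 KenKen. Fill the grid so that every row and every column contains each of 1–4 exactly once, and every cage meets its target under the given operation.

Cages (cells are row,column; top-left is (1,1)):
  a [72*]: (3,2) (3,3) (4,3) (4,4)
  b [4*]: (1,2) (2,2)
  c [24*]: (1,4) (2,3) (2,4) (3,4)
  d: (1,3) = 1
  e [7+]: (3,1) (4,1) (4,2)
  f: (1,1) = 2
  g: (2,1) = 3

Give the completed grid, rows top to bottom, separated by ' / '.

2 4 1 3 / 3 1 4 2 / 4 3 2 1 / 1 2 3 4

Cage f is given, leaving (1,1) = 2.
D is a freebie, leaving (1,3) = 1.
G is a freebie, which forces (2,1) = 3.
Row 1 now contains 1, so (1,2) = 4.
4 is placed in row 1, which forces (1,4) = 3.
Cage b's pair has product 4, which forces (2,2) = 1.
The 3 cells of cage e must have sum 7, leaving (4,2) = 2.
Row 4 now contains 2, so (4,4) = 4.
The 4 cells of cage c must have product 24, leaving (2,3) = 4.
Column 4 now contains 4, leaving (2,4) = 2.
Cage e needs sum 7, leaving (3,1) = 4.
2 is placed in column 2; hence (3,2) = 3.
Cage a needs product 72; hence (3,3) = 2.
Cage c needs product 24, so (3,4) = 1.
Row 4 already has 4; hence (4,1) = 1.
Row 4 already has 4, which forces (4,3) = 3.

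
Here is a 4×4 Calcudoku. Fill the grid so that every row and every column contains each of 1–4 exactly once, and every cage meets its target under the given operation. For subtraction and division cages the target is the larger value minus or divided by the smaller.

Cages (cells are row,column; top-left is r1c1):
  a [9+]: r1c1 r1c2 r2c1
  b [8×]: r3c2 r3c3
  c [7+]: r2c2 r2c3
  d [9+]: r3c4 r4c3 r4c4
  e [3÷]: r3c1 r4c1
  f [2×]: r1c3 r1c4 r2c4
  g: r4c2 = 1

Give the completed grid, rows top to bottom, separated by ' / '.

4 3 1 2 / 2 4 3 1 / 1 2 4 3 / 3 1 2 4

Cage f needs product 2, leaving r1c3 = 1.
Cage f needs product 2, leaving r1c4 = 2.
The 3 cells of cage f must have product 2, which forces r2c4 = 1.
G is a freebie, which forces r4c2 = 1.
Cage a has sum 9, leaving r2c1 = 2.
Cage e's pair has quotient 3, which forces r3c1 = 1.
1 is placed in row 4, so r4c1 = 3.
Cage d needs sum 9, so r4c3 = 2.
3 is placed in row 4, which forces r4c4 = 4.
3 is placed in column 1; hence r1c1 = 4.
The 3 cells of cage a must have sum 9; hence r1c2 = 3.
Column 2 now contains 3, so r2c2 = 4.
Row 2 already has 4, which forces r2c3 = 3.
Cage b's pair has product 8, leaving r3c2 = 2.
2 is placed in column 3, leaving r3c3 = 4.
Column 4 now contains 4, leaving r3c4 = 3.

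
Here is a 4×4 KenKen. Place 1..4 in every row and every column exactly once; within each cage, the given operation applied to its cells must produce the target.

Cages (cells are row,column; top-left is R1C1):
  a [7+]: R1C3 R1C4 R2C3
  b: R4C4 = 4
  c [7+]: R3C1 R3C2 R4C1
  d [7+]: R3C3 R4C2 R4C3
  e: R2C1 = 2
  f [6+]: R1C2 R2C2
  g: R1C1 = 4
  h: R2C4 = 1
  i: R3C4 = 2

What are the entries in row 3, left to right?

Cage g is given, which forces R1C1 = 4.
Row 1 now contains 4; hence R1C2 = 2.
Cage e is given, so R2C1 = 2.
Column 2 now contains 2, so R2C2 = 4.
Cage h is a single given cell; hence R2C4 = 1.
I is a freebie; hence R3C4 = 2.
B is a freebie, so R4C4 = 4.
Cage a needs sum 7, leaving R1C3 = 1.
1 is placed in column 4; hence R1C4 = 3.
1 is placed in row 2; hence R2C3 = 3.
Cage c has sum 7; hence R3C1 = 1.
The 3 cells of cage c must have sum 7; hence R3C2 = 3.
Column 3 already has 3, leaving R3C3 = 4.
The 3 cells of cage c must have sum 7, so R4C1 = 3.
Column 2 already has 3, leaving R4C2 = 1.
Column 3 now contains 1, so R4C3 = 2.
Filled in: 4 2 1 3 / 2 4 3 1 / 1 3 4 2 / 3 1 2 4.

1 3 4 2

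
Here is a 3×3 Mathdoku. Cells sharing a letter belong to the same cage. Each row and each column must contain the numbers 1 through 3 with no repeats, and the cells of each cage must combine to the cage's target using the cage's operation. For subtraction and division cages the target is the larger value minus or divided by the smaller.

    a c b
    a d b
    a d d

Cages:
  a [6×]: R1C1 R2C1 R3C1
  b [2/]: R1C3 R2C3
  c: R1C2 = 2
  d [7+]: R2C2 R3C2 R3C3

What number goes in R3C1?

2

Cage c is a single given cell; hence R1C2 = 2.
2 is placed in row 1, leaving R1C3 = 1.
Column 2 now contains 2, leaving R2C2 = 3.
1 is placed in column 3, leaving R2C3 = 2.
Column 2 already has 3; hence R3C2 = 1.
Column 3 already has 2, which forces R3C3 = 3.
1 is placed in row 1; hence R1C1 = 3.
2 is placed in row 2, so R2C1 = 1.
Row 3 already has 3, leaving R3C1 = 2.
Filled in: 3 2 1 / 1 3 2 / 2 1 3.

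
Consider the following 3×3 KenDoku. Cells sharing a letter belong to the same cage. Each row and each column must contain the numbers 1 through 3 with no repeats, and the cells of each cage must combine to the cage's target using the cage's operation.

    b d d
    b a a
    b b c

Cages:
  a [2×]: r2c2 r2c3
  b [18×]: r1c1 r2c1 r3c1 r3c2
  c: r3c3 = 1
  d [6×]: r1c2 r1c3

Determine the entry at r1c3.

3

The 4 cells of cage b must have product 18, leaving r3c2 = 3.
Cage c is given; hence r3c3 = 1.
3 is placed in column 2, which forces r1c2 = 2.
Cage d's pair has product 6, so r1c3 = 3.
Cage a needs two cells with product 2, which forces r2c2 = 1.
1 is placed in column 3; hence r2c3 = 2.
Row 3 now contains 1, which forces r3c1 = 2.
Row 1 now contains 3; hence r1c1 = 1.
1 is placed in row 2; hence r2c1 = 3.
Completed grid: 1 2 3 / 3 1 2 / 2 3 1.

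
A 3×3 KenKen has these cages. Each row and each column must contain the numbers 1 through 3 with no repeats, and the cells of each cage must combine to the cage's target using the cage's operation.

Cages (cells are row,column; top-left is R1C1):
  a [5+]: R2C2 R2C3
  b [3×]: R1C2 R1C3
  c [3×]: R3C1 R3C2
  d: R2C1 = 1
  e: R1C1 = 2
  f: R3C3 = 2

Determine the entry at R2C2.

E is a freebie, leaving R1C1 = 2.
Cage d is a single given cell; hence R2C1 = 1.
Column 1 already has 1, leaving R3C1 = 3.
3 is placed in row 3, which forces R3C2 = 1.
Cage f is a single given cell, so R3C3 = 2.
1 is placed in column 2; hence R1C2 = 3.
Cage b's pair has product 3, which forces R1C3 = 1.
Cage a needs two cells with sum 5; hence R2C2 = 2.
Column 3 already has 2, so R2C3 = 3.
Filled in: 2 3 1 / 1 2 3 / 3 1 2.

2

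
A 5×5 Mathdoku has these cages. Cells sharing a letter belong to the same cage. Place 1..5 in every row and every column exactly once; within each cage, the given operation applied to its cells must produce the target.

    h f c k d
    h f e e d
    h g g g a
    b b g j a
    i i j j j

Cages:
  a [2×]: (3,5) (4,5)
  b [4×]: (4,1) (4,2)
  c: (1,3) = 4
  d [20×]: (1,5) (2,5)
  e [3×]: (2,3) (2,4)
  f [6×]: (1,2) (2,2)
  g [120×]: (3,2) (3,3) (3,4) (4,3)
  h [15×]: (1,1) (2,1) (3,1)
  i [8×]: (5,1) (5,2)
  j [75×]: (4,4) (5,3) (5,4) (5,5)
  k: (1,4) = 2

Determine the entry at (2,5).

Cage c is given, leaving (1,3) = 4.
Cage k is given, so (1,4) = 2.
Row 1 now contains 4, which forces (1,5) = 5.
Column 5 now contains 5; hence (2,5) = 4.
The 4 cells of cage j must have product 75, so (4,4) = 5.
2 is placed in row 1; hence (1,2) = 3.
Cage f's pair has product 6, so (2,2) = 2.
Column 2 now contains 2; hence (5,2) = 4.
Cage j needs product 75, so (5,3) = 5.
3 is placed in row 1, which forces (1,1) = 1.
4 is placed in column 2, which forces (3,2) = 5.
The 4 cells of cage g must have product 120, which forces (3,4) = 4.
Cage b needs two cells with product 4, which forces (4,1) = 4.
4 is placed in column 2, leaving (4,2) = 1.
Row 4 already has 1; hence (4,5) = 2.
4 is placed in row 5, so (5,1) = 2.
Cage h needs product 15, leaving (2,1) = 5.
Row 3 already has 5, which forces (3,1) = 3.
Cage g has product 120, so (3,3) = 2.
Column 5 already has 2; hence (3,5) = 1.
Row 4 now contains 2, so (4,3) = 3.
1 is placed in column 5, so (5,5) = 3.
Column 3 already has 3, so (2,3) = 1.
The two cells of cage e must have product 3; hence (2,4) = 3.
Row 5 now contains 3, so (5,4) = 1.
Filled in: 1 3 4 2 5 / 5 2 1 3 4 / 3 5 2 4 1 / 4 1 3 5 2 / 2 4 5 1 3.

4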